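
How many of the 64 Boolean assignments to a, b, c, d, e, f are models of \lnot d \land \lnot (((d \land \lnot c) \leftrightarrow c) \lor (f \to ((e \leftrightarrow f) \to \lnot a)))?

2

Initial set: {(\lnot d \land \lnot (((d \land \lnot c) \leftrightarrow c) \lor (f \to ((e \leftrightarrow f) \to \lnot a))))}.
(\lnot d \land \lnot (((d \land \lnot c) \leftrightarrow c) \lor (f \to ((e \leftrightarrow f) \to \lnot a)))): α-rule — add \lnot d, \lnot (((d \land \lnot c) \leftrightarrow c) \lor (f \to ((e \leftrightarrow f) \to \lnot a))).
\lnot (((d \land \lnot c) \leftrightarrow c) \lor (f \to ((e \leftrightarrow f) \to \lnot a))): α-rule — add \lnot ((d \land \lnot c) \leftrightarrow c), \lnot (f \to ((e \leftrightarrow f) \to \lnot a)).
\lnot (f \to ((e \leftrightarrow f) \to \lnot a)): α-rule — add f, \lnot ((e \leftrightarrow f) \to \lnot a).
\lnot ((e \leftrightarrow f) \to \lnot a): α-rule — add (e \leftrightarrow f), \lnot \lnot a.
\lnot ((d \land \lnot c) \leftrightarrow c): β-rule — branch into (d \land \lnot c), \lnot c  //  \lnot (d \land \lnot c), c.
  branch 1 (add (d \land \lnot c), \lnot c):
    (d \land \lnot c): α-rule — add d, \lnot c.
    × closes — contains both d and \lnot d.
  branch 2 (add \lnot (d \land \lnot c), c):
    (e \leftrightarrow f): β-rule — branch into e, f  //  \lnot e, \lnot f.
      branch 2.1 (add e, f):
        \lnot (d \land \lnot c): β-rule — branch into \lnot d  //  \lnot \lnot c.
          branch 2.1.1 (add \lnot d):
            ○ open, literals {a=1, c=1, d=0, e=1, f=1}.
          branch 2.1.2 (add \lnot \lnot c):
            ○ open, literals {a=1, c=1, d=0, e=1, f=1}.
      branch 2.2 (add \lnot e, \lnot f):
        × closes — contains both f and \lnot f.
2 branches closed, 2 open.
Each open branch fixes some atoms; the unmentioned ones are free. Counting distinct full assignments: branch {a=1, c=1, d=0, e=1, f=1} (b) contributes 2 new; branch {a=1, c=1, d=0, e=1, f=1} (b) contributes 0 new. Total: 2.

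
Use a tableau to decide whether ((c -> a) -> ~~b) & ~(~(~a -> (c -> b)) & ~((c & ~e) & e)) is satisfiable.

Satisfiable

Initial set: {(((c -> a) -> ~~b) & ~(~(~a -> (c -> b)) & ~((c & ~e) & e)))}.
(((c -> a) -> ~~b) & ~(~(~a -> (c -> b)) & ~((c & ~e) & e))): α-rule — add ((c -> a) -> ~~b), ~(~(~a -> (c -> b)) & ~((c & ~e) & e)).
((c -> a) -> ~~b): β-rule — branch into ~(c -> a)  //  ~~b.
  branch 1 (add ~(c -> a)):
    ~(c -> a): α-rule — add c, ~a.
    ~(~(~a -> (c -> b)) & ~((c & ~e) & e)): β-rule — branch into ~~(~a -> (c -> b))  //  ~~((c & ~e) & e).
      branch 1.1 (add ~~(~a -> (c -> b))):
        ~~(~a -> (c -> b)): β-rule — branch into ~~a  //  (c -> b).
          branch 1.1.1 (add ~~a):
            × closes — contains both a and ~a.
          branch 1.1.2 (add (c -> b)):
            (c -> b): β-rule — branch into ~c  //  b.
              branch 1.1.2.1 (add ~c):
                × closes — contains both c and ~c.
              branch 1.1.2.2 (add b):
                ○ open, literals {a=F, b=T, c=T}.
      branch 1.2 (add ~~((c & ~e) & e)):
        ~~((c & ~e) & e): α-rule — add (c & ~e), e.
        (c & ~e): α-rule — add c, ~e.
        × closes — contains both e and ~e.
  branch 2 (add ~~b):
    ~~b: drop double negation, giving b.
    ~(~(~a -> (c -> b)) & ~((c & ~e) & e)): β-rule — branch into ~~(~a -> (c -> b))  //  ~~((c & ~e) & e).
      branch 2.1 (add ~~(~a -> (c -> b))):
        ~~(~a -> (c -> b)): β-rule — branch into ~~a  //  (c -> b).
          branch 2.1.1 (add ~~a):
            ○ open, literals {a=T, b=T}.
          branch 2.1.2 (add (c -> b)):
            (c -> b): β-rule — branch into ~c  //  b.
              branch 2.1.2.1 (add ~c):
                ○ open, literals {b=T, c=F}.
              branch 2.1.2.2 (add b):
                ○ open, literals {b=T}.
      branch 2.2 (add ~~((c & ~e) & e)):
        ~~((c & ~e) & e): α-rule — add (c & ~e), e.
        (c & ~e): α-rule — add c, ~e.
        × closes — contains both e and ~e.
4 branches closed, 4 open.
An open branch gives a satisfying assignment: a=F, b=T, c=T.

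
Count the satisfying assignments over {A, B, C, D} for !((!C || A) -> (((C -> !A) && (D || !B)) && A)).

Initial set: {!((!C || A) -> (((C -> !A) && (D || !B)) && A))}.
!((!C || A) -> (((C -> !A) && (D || !B)) && A)): α-rule — add (!C || A), !(((C -> !A) && (D || !B)) && A).
(!C || A): β-rule — branch into !C  //  A.
  branch 1 (add !C):
    !(((C -> !A) && (D || !B)) && A): β-rule — branch into !((C -> !A) && (D || !B))  //  !A.
      branch 1.1 (add !((C -> !A) && (D || !B))):
        !((C -> !A) && (D || !B)): β-rule — branch into !(C -> !A)  //  !(D || !B).
          branch 1.1.1 (add !(C -> !A)):
            !(C -> !A): α-rule — add C, !!A.
            × closes — contains both C and !C.
          branch 1.1.2 (add !(D || !B)):
            !(D || !B): α-rule — add !D, !!B.
            ○ open, literals {B=T, C=F, D=F}.
      branch 1.2 (add !A):
        ○ open, literals {A=F, C=F}.
  branch 2 (add A):
    !(((C -> !A) && (D || !B)) && A): β-rule — branch into !((C -> !A) && (D || !B))  //  !A.
      branch 2.1 (add !((C -> !A) && (D || !B))):
        !((C -> !A) && (D || !B)): β-rule — branch into !(C -> !A)  //  !(D || !B).
          branch 2.1.1 (add !(C -> !A)):
            !(C -> !A): α-rule — add C, !!A.
            ○ open, literals {A=T, C=T}.
          branch 2.1.2 (add !(D || !B)):
            !(D || !B): α-rule — add !D, !!B.
            ○ open, literals {A=T, B=T, D=F}.
      branch 2.2 (add !A):
        × closes — contains both A and !A.
2 branches closed, 4 open.
Each open branch fixes some atoms; the unmentioned ones are free. Counting distinct full assignments: branch {B=T, C=F, D=F} (A) contributes 2 new; branch {A=F, C=F} (B, D) contributes 3 new; branch {A=T, C=T} (B, D) contributes 4 new; branch {A=T, B=T, D=F} (C) contributes 0 new. Total: 9.

9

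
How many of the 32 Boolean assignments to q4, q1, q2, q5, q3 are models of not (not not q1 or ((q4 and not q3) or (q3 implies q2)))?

4

Initial set: {not (not not q1 or ((q4 and not q3) or (q3 implies q2)))}.
not (not not q1 or ((q4 and not q3) or (q3 implies q2))): α-rule — add not not not q1, not ((q4 and not q3) or (q3 implies q2)).
not not not q1: drop double negation, giving not q1.
not ((q4 and not q3) or (q3 implies q2)): α-rule — add not (q4 and not q3), not (q3 implies q2).
not (q3 implies q2): α-rule — add q3, not q2.
not (q4 and not q3): β-rule — branch into not q4  //  not not q3.
  branch 1 (add not q4):
    ○ open, literals {q1=false, q2=false, q3=true, q4=false}.
  branch 2 (add not not q3):
    ○ open, literals {q1=false, q2=false, q3=true}.
0 branches closed, 2 open.
Each open branch fixes some atoms; the unmentioned ones are free. Counting distinct full assignments: branch {q1=false, q2=false, q3=true, q4=false} (q5) contributes 2 new; branch {q1=false, q2=false, q3=true} (q4, q5) contributes 2 new. Total: 4.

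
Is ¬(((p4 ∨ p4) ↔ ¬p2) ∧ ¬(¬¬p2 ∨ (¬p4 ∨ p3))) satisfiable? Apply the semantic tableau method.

Initial set: {T ¬(((p4 ∨ p4) ↔ ¬p2) ∧ ¬(¬¬p2 ∨ (¬p4 ∨ p3)))}.
T ¬(((p4 ∨ p4) ↔ ¬p2) ∧ ¬(¬¬p2 ∨ (¬p4 ∨ p3))): β-rule — branch into F ((p4 ∨ p4) ↔ ¬p2)  //  F ¬(¬¬p2 ∨ (¬p4 ∨ p3)).
  branch 1 (add F ((p4 ∨ p4) ↔ ¬p2)):
    F ((p4 ∨ p4) ↔ ¬p2): β-rule — branch into T (p4 ∨ p4), F ¬p2  //  F (p4 ∨ p4), T ¬p2.
      branch 1.1 (add T (p4 ∨ p4), F ¬p2):
        T (p4 ∨ p4): β-rule — branch into T p4  //  T p4.
          branch 1.1.1 (add T p4):
            ○ open, literals {p2=T, p4=T}.
          branch 1.1.2 (add T p4):
            ○ open, literals {p2=T, p4=T}.
      branch 1.2 (add F (p4 ∨ p4), T ¬p2):
        F (p4 ∨ p4): α-rule — add F p4, F p4.
        ○ open, literals {p2=F, p4=F}.
  branch 2 (add F ¬(¬¬p2 ∨ (¬p4 ∨ p3))):
    F ¬(¬¬p2 ∨ (¬p4 ∨ p3)): β-rule — branch into T ¬¬p2  //  T (¬p4 ∨ p3).
      branch 2.1 (add T ¬¬p2):
        T ¬¬p2: drop double negation, giving T p2.
        ○ open, literals {p2=T}.
      branch 2.2 (add T (¬p4 ∨ p3)):
        T (¬p4 ∨ p3): β-rule — branch into T ¬p4  //  T p3.
          branch 2.2.1 (add T ¬p4):
            ○ open, literals {p4=F}.
          branch 2.2.2 (add T p3):
            ○ open, literals {p3=T}.
0 branches closed, 6 open.
An open branch gives a satisfying assignment: p2=T, p4=T.

Satisfiable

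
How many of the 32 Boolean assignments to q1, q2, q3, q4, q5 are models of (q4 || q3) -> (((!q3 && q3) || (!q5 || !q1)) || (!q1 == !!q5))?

Initial set: {((q4 || q3) -> (((!q3 && q3) || (!q5 || !q1)) || (!q1 == !!q5)))}.
((q4 || q3) -> (((!q3 && q3) || (!q5 || !q1)) || (!q1 == !!q5))): β-rule — branch into !(q4 || q3)  //  (((!q3 && q3) || (!q5 || !q1)) || (!q1 == !!q5)).
  branch 1 (add !(q4 || q3)):
    !(q4 || q3): α-rule — add !q4, !q3.
    ○ open, literals {q3=false, q4=false}.
  branch 2 (add (((!q3 && q3) || (!q5 || !q1)) || (!q1 == !!q5))):
    (((!q3 && q3) || (!q5 || !q1)) || (!q1 == !!q5)): β-rule — branch into ((!q3 && q3) || (!q5 || !q1))  //  (!q1 == !!q5).
      branch 2.1 (add ((!q3 && q3) || (!q5 || !q1))):
        ((!q3 && q3) || (!q5 || !q1)): β-rule — branch into (!q3 && q3)  //  (!q5 || !q1).
          branch 2.1.1 (add (!q3 && q3)):
            (!q3 && q3): α-rule — add !q3, q3.
            × closes — contains both q3 and !q3.
          branch 2.1.2 (add (!q5 || !q1)):
            (!q5 || !q1): β-rule — branch into !q5  //  !q1.
              branch 2.1.2.1 (add !q5):
                ○ open, literals {q5=false}.
              branch 2.1.2.2 (add !q1):
                ○ open, literals {q1=false}.
      branch 2.2 (add (!q1 == !!q5)):
        (!q1 == !!q5): β-rule — branch into !q1, !!q5  //  !!q1, !!!q5.
          branch 2.2.1 (add !q1, !!q5):
            !!q5: drop double negation, giving q5.
            ○ open, literals {q1=false, q5=true}.
          branch 2.2.2 (add !!q1, !!!q5):
            !!!q5: drop double negation, giving !q5.
            ○ open, literals {q1=true, q5=false}.
1 branch closed, 5 open.
Each open branch fixes some atoms; the unmentioned ones are free. Counting distinct full assignments: branch {q3=false, q4=false} (q1, q2, q5) contributes 8 new; branch {q5=false} (q1, q2, q3, q4) contributes 12 new; branch {q1=false} (q2, q3, q4, q5) contributes 6 new; branch {q1=false, q5=true} (q2, q3, q4) contributes 0 new; branch {q1=true, q5=false} (q2, q3, q4) contributes 0 new. Total: 26.

26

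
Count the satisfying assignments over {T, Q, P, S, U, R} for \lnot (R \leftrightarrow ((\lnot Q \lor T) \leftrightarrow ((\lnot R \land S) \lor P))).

Initial set: {\lnot (R \leftrightarrow ((\lnot Q \lor T) \leftrightarrow ((\lnot R \land S) \lor P)))}.
\lnot (R \leftrightarrow ((\lnot Q \lor T) \leftrightarrow ((\lnot R \land S) \lor P))): β-rule — branch into R, \lnot ((\lnot Q \lor T) \leftrightarrow ((\lnot R \land S) \lor P))  //  \lnot R, ((\lnot Q \lor T) \leftrightarrow ((\lnot R \land S) \lor P)).
  branch 1 (add R, \lnot ((\lnot Q \lor T) \leftrightarrow ((\lnot R \land S) \lor P))):
    \lnot ((\lnot Q \lor T) \leftrightarrow ((\lnot R \land S) \lor P)): β-rule — branch into (\lnot Q \lor T), \lnot ((\lnot R \land S) \lor P)  //  \lnot (\lnot Q \lor T), ((\lnot R \land S) \lor P).
      branch 1.1 (add (\lnot Q \lor T), \lnot ((\lnot R \land S) \lor P)):
        \lnot ((\lnot R \land S) \lor P): α-rule — add \lnot (\lnot R \land S), \lnot P.
        (\lnot Q \lor T): β-rule — branch into \lnot Q  //  T.
          branch 1.1.1 (add \lnot Q):
            \lnot (\lnot R \land S): β-rule — branch into \lnot \lnot R  //  \lnot S.
              branch 1.1.1.1 (add \lnot \lnot R):
                ○ open, literals {P=false, Q=false, R=true}.
              branch 1.1.1.2 (add \lnot S):
                ○ open, literals {P=false, Q=false, R=true, S=false}.
          branch 1.1.2 (add T):
            \lnot (\lnot R \land S): β-rule — branch into \lnot \lnot R  //  \lnot S.
              branch 1.1.2.1 (add \lnot \lnot R):
                ○ open, literals {P=false, R=true, T=true}.
              branch 1.1.2.2 (add \lnot S):
                ○ open, literals {P=false, R=true, S=false, T=true}.
      branch 1.2 (add \lnot (\lnot Q \lor T), ((\lnot R \land S) \lor P)):
        \lnot (\lnot Q \lor T): α-rule — add \lnot \lnot Q, \lnot T.
        ((\lnot R \land S) \lor P): β-rule — branch into (\lnot R \land S)  //  P.
          branch 1.2.1 (add (\lnot R \land S)):
            (\lnot R \land S): α-rule — add \lnot R, S.
            × closes — contains both R and \lnot R.
          branch 1.2.2 (add P):
            ○ open, literals {P=true, Q=true, R=true, T=false}.
  branch 2 (add \lnot R, ((\lnot Q \lor T) \leftrightarrow ((\lnot R \land S) \lor P))):
    ((\lnot Q \lor T) \leftrightarrow ((\lnot R \land S) \lor P)): β-rule — branch into (\lnot Q \lor T), ((\lnot R \land S) \lor P)  //  \lnot (\lnot Q \lor T), \lnot ((\lnot R \land S) \lor P).
      branch 2.1 (add (\lnot Q \lor T), ((\lnot R \land S) \lor P)):
        (\lnot Q \lor T): β-rule — branch into \lnot Q  //  T.
          branch 2.1.1 (add \lnot Q):
            ((\lnot R \land S) \lor P): β-rule — branch into (\lnot R \land S)  //  P.
              branch 2.1.1.1 (add (\lnot R \land S)):
                (\lnot R \land S): α-rule — add \lnot R, S.
                ○ open, literals {Q=false, R=false, S=true}.
              branch 2.1.1.2 (add P):
                ○ open, literals {P=true, Q=false, R=false}.
          branch 2.1.2 (add T):
            ((\lnot R \land S) \lor P): β-rule — branch into (\lnot R \land S)  //  P.
              branch 2.1.2.1 (add (\lnot R \land S)):
                (\lnot R \land S): α-rule — add \lnot R, S.
                ○ open, literals {R=false, S=true, T=true}.
              branch 2.1.2.2 (add P):
                ○ open, literals {P=true, R=false, T=true}.
      branch 2.2 (add \lnot (\lnot Q \lor T), \lnot ((\lnot R \land S) \lor P)):
        \lnot (\lnot Q \lor T): α-rule — add \lnot \lnot Q, \lnot T.
        \lnot ((\lnot R \land S) \lor P): α-rule — add \lnot (\lnot R \land S), \lnot P.
        \lnot (\lnot R \land S): β-rule — branch into \lnot \lnot R  //  \lnot S.
          branch 2.2.1 (add \lnot \lnot R):
            × closes — contains both R and \lnot R.
          branch 2.2.2 (add \lnot S):
            ○ open, literals {P=false, Q=true, R=false, S=false, T=false}.
2 branches closed, 10 open.
Each open branch fixes some atoms; the unmentioned ones are free. Counting distinct full assignments: branch {P=false, Q=false, R=true} (T, S, U) contributes 8 new; branch {P=false, Q=false, R=true, S=false} (T, U) contributes 0 new; branch {P=false, R=true, T=true} (Q, S, U) contributes 4 new; branch {P=false, R=true, S=false, T=true} (Q, U) contributes 0 new; branch {P=true, Q=true, R=true, T=false} (S, U) contributes 4 new; branch {Q=false, R=false, S=true} (T, P, U) contributes 8 new; branch {P=true, Q=false, R=false} (T, S, U) contributes 4 new; branch {R=false, S=true, T=true} (Q, P, U) contributes 4 new; branch {P=true, R=false, T=true} (Q, S, U) contributes 2 new; branch {P=false, Q=true, R=false, S=false, T=false} (U) contributes 2 new. Total: 36.

36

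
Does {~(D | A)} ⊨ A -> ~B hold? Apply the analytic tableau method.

Initial set: {T ~(D | A); F (A -> ~B)}.
T ~(D | A): α-rule — add F D, F A.
F (A -> ~B): α-rule — add T A, F ~B.
× closes — contains both A and ~A.
All 1 branch closes.
Every branch closed, so the premises entail the conclusion.

Yes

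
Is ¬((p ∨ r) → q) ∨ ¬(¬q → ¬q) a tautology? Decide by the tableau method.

Assume the negation and expand:
Initial set: {¬(¬((p ∨ r) → q) ∨ ¬(¬q → ¬q))}.
¬(¬((p ∨ r) → q) ∨ ¬(¬q → ¬q)): α-rule — add ¬¬((p ∨ r) → q), ¬¬(¬q → ¬q).
¬¬((p ∨ r) → q): β-rule — branch into ¬(p ∨ r)  //  q.
  branch 1 (add ¬(p ∨ r)):
    ¬(p ∨ r): α-rule — add ¬p, ¬r.
    ¬¬(¬q → ¬q): β-rule — branch into ¬¬q  //  ¬q.
      branch 1.1 (add ¬¬q):
        ○ open, literals {p=F, q=T, r=F}.
      branch 1.2 (add ¬q):
        ○ open, literals {p=F, q=F, r=F}.
  branch 2 (add q):
    ¬¬(¬q → ¬q): β-rule — branch into ¬¬q  //  ¬q.
      branch 2.1 (add ¬¬q):
        ○ open, literals {q=T}.
      branch 2.2 (add ¬q):
        × closes — contains both q and ¬q.
1 branch closed, 3 open.
An open branch gives a countermodel: p=F, q=T, r=F (unmentioned atoms arbitrary); under it the original formula is false.

Not valid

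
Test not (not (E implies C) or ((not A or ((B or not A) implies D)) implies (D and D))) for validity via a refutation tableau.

Assume the negation and expand:
Initial set: {not not (not (E implies C) or ((not A or ((B or not A) implies D)) implies (D and D)))}.
not not (not (E implies C) or ((not A or ((B or not A) implies D)) implies (D and D))): β-rule — branch into not (E implies C)  //  ((not A or ((B or not A) implies D)) implies (D and D)).
  branch 1 (add not (E implies C)):
    not (E implies C): α-rule — add E, not C.
    ○ open, literals {C=false, E=true}.
  branch 2 (add ((not A or ((B or not A) implies D)) implies (D and D))):
    ((not A or ((B or not A) implies D)) implies (D and D)): β-rule — branch into not (not A or ((B or not A) implies D))  //  (D and D).
      branch 2.1 (add not (not A or ((B or not A) implies D))):
        not (not A or ((B or not A) implies D)): α-rule — add not not A, not ((B or not A) implies D).
        not ((B or not A) implies D): α-rule — add (B or not A), not D.
        (B or not A): β-rule — branch into B  //  not A.
          branch 2.1.1 (add B):
            ○ open, literals {A=true, B=true, D=false}.
          branch 2.1.2 (add not A):
            × closes — contains both A and not A.
      branch 2.2 (add (D and D)):
        (D and D): α-rule — add D, D.
        ○ open, literals {D=true}.
1 branch closed, 3 open.
An open branch gives a countermodel: C=false, E=true (unmentioned atoms arbitrary); under it the original formula is false.

Not valid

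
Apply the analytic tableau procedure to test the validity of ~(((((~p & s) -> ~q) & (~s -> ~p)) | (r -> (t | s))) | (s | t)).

Not valid

Assume the negation and expand:
Initial set: {~~(((((~p & s) -> ~q) & (~s -> ~p)) | (r -> (t | s))) | (s | t))}.
~~(((((~p & s) -> ~q) & (~s -> ~p)) | (r -> (t | s))) | (s | t)): β-rule — branch into ((((~p & s) -> ~q) & (~s -> ~p)) | (r -> (t | s)))  //  (s | t).
  branch 1 (add ((((~p & s) -> ~q) & (~s -> ~p)) | (r -> (t | s)))):
    ((((~p & s) -> ~q) & (~s -> ~p)) | (r -> (t | s))): β-rule — branch into (((~p & s) -> ~q) & (~s -> ~p))  //  (r -> (t | s)).
      branch 1.1 (add (((~p & s) -> ~q) & (~s -> ~p))):
        (((~p & s) -> ~q) & (~s -> ~p)): α-rule — add ((~p & s) -> ~q), (~s -> ~p).
        ((~p & s) -> ~q): β-rule — branch into ~(~p & s)  //  ~q.
          branch 1.1.1 (add ~(~p & s)):
            (~s -> ~p): β-rule — branch into ~~s  //  ~p.
              branch 1.1.1.1 (add ~~s):
                ~(~p & s): β-rule — branch into ~~p  //  ~s.
                  branch 1.1.1.1.1 (add ~~p):
                    ○ open, literals {p=T, s=T}.
                  branch 1.1.1.1.2 (add ~s):
                    × closes — contains both s and ~s.
              branch 1.1.1.2 (add ~p):
                ~(~p & s): β-rule — branch into ~~p  //  ~s.
                  branch 1.1.1.2.1 (add ~~p):
                    × closes — contains both p and ~p.
                  branch 1.1.1.2.2 (add ~s):
                    ○ open, literals {p=F, s=F}.
          branch 1.1.2 (add ~q):
            (~s -> ~p): β-rule — branch into ~~s  //  ~p.
              branch 1.1.2.1 (add ~~s):
                ○ open, literals {q=F, s=T}.
              branch 1.1.2.2 (add ~p):
                ○ open, literals {p=F, q=F}.
      branch 1.2 (add (r -> (t | s))):
        (r -> (t | s)): β-rule — branch into ~r  //  (t | s).
          branch 1.2.1 (add ~r):
            ○ open, literals {r=F}.
          branch 1.2.2 (add (t | s)):
            (t | s): β-rule — branch into t  //  s.
              branch 1.2.2.1 (add t):
                ○ open, literals {t=T}.
              branch 1.2.2.2 (add s):
                ○ open, literals {s=T}.
  branch 2 (add (s | t)):
    (s | t): β-rule — branch into s  //  t.
      branch 2.1 (add s):
        ○ open, literals {s=T}.
      branch 2.2 (add t):
        ○ open, literals {t=T}.
2 branches closed, 9 open.
An open branch gives a countermodel: p=T, s=T (unmentioned atoms arbitrary); under it the original formula is false.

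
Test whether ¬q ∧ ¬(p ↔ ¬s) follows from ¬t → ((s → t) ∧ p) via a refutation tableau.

Initial set: {(¬t → ((s → t) ∧ p)); ¬(¬q ∧ ¬(p ↔ ¬s))}.
(¬t → ((s → t) ∧ p)): β-rule — branch into ¬¬t  //  ((s → t) ∧ p).
  branch 1 (add ¬¬t):
    ¬(¬q ∧ ¬(p ↔ ¬s)): β-rule — branch into ¬¬q  //  ¬¬(p ↔ ¬s).
      branch 1.1 (add ¬¬q):
        ○ open, literals {q=T, t=T}.
      branch 1.2 (add ¬¬(p ↔ ¬s)):
        ¬¬(p ↔ ¬s): β-rule — branch into p, ¬s  //  ¬p, ¬¬s.
          branch 1.2.1 (add p, ¬s):
            ○ open, literals {p=T, s=F, t=T}.
          branch 1.2.2 (add ¬p, ¬¬s):
            ○ open, literals {p=F, s=T, t=T}.
  branch 2 (add ((s → t) ∧ p)):
    ((s → t) ∧ p): α-rule — add (s → t), p.
    ¬(¬q ∧ ¬(p ↔ ¬s)): β-rule — branch into ¬¬q  //  ¬¬(p ↔ ¬s).
      branch 2.1 (add ¬¬q):
        (s → t): β-rule — branch into ¬s  //  t.
          branch 2.1.1 (add ¬s):
            ○ open, literals {p=T, q=T, s=F}.
          branch 2.1.2 (add t):
            ○ open, literals {p=T, q=T, t=T}.
      branch 2.2 (add ¬¬(p ↔ ¬s)):
        (s → t): β-rule — branch into ¬s  //  t.
          branch 2.2.1 (add ¬s):
            ¬¬(p ↔ ¬s): β-rule — branch into p, ¬s  //  ¬p, ¬¬s.
              branch 2.2.1.1 (add p, ¬s):
                ○ open, literals {p=T, s=F}.
              branch 2.2.1.2 (add ¬p, ¬¬s):
                × closes — contains both p and ¬p.
          branch 2.2.2 (add t):
            ¬¬(p ↔ ¬s): β-rule — branch into p, ¬s  //  ¬p, ¬¬s.
              branch 2.2.2.1 (add p, ¬s):
                ○ open, literals {p=T, s=F, t=T}.
              branch 2.2.2.2 (add ¬p, ¬¬s):
                × closes — contains both p and ¬p.
2 branches closed, 7 open.
An open branch gives a countermodel: q=T, t=T (unmentioned atoms arbitrary); the premises hold there but the conclusion fails.

No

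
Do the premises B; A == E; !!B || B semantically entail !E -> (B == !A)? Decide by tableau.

Initial set: {B; (A == E); (!!B || B); !(!E -> (B == !A))}.
!(!E -> (B == !A)): α-rule — add !E, !(B == !A).
(A == E): β-rule — branch into A, E  //  !A, !E.
  branch 1 (add A, E):
    × closes — contains both E and !E.
  branch 2 (add !A, !E):
    (!!B || B): β-rule — branch into !!B  //  B.
      branch 2.1 (add !!B):
        !!B: drop double negation, giving B.
        !(B == !A): β-rule — branch into B, !!A  //  !B, !A.
          branch 2.1.1 (add B, !!A):
            × closes — contains both A and !A.
          branch 2.1.2 (add !B, !A):
            × closes — contains both B and !B.
      branch 2.2 (add B):
        !(B == !A): β-rule — branch into B, !!A  //  !B, !A.
          branch 2.2.1 (add B, !!A):
            × closes — contains both A and !A.
          branch 2.2.2 (add !B, !A):
            × closes — contains both B and !B.
All 5 branches close.
Every branch closed, so the premises entail the conclusion.

Yes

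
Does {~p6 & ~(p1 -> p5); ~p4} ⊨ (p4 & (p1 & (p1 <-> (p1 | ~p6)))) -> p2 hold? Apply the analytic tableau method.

Initial set: {T (~p6 & ~(p1 -> p5)); T ~p4; F ((p4 & (p1 & (p1 <-> (p1 | ~p6)))) -> p2)}.
T (~p6 & ~(p1 -> p5)): α-rule — add T ~p6, T ~(p1 -> p5).
F ((p4 & (p1 & (p1 <-> (p1 | ~p6)))) -> p2): α-rule — add T (p4 & (p1 & (p1 <-> (p1 | ~p6)))), F p2.
T ~(p1 -> p5): α-rule — add T p1, F p5.
T (p4 & (p1 & (p1 <-> (p1 | ~p6)))): α-rule — add T p4, T (p1 & (p1 <-> (p1 | ~p6))).
× closes — contains both p4 and ~p4.
All 1 branch closes.
Every branch closed, so the premises entail the conclusion.

Yes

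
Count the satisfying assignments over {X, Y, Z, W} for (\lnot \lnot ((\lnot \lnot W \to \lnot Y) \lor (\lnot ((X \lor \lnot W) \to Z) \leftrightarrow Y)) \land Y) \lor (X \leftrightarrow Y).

10

Initial set: {T ((\lnot \lnot ((\lnot \lnot W \to \lnot Y) \lor (\lnot ((X \lor \lnot W) \to Z) \leftrightarrow Y)) \land Y) \lor (X \leftrightarrow Y))}.
T ((\lnot \lnot ((\lnot \lnot W \to \lnot Y) \lor (\lnot ((X \lor \lnot W) \to Z) \leftrightarrow Y)) \land Y) \lor (X \leftrightarrow Y)): β-rule — branch into T (\lnot \lnot ((\lnot \lnot W \to \lnot Y) \lor (\lnot ((X \lor \lnot W) \to Z) \leftrightarrow Y)) \land Y)  //  T (X \leftrightarrow Y).
  branch 1 (add T (\lnot \lnot ((\lnot \lnot W \to \lnot Y) \lor (\lnot ((X \lor \lnot W) \to Z) \leftrightarrow Y)) \land Y)):
    T (\lnot \lnot ((\lnot \lnot W \to \lnot Y) \lor (\lnot ((X \lor \lnot W) \to Z) \leftrightarrow Y)) \land Y): α-rule — add T \lnot \lnot ((\lnot \lnot W \to \lnot Y) \lor (\lnot ((X \lor \lnot W) \to Z) \leftrightarrow Y)), T Y.
    T \lnot \lnot ((\lnot \lnot W \to \lnot Y) \lor (\lnot ((X \lor \lnot W) \to Z) \leftrightarrow Y)): drop double negation, giving T ((\lnot \lnot W \to \lnot Y) \lor (\lnot ((X \lor \lnot W) \to Z) \leftrightarrow Y)).
    T ((\lnot \lnot W \to \lnot Y) \lor (\lnot ((X \lor \lnot W) \to Z) \leftrightarrow Y)): β-rule — branch into T (\lnot \lnot W \to \lnot Y)  //  T (\lnot ((X \lor \lnot W) \to Z) \leftrightarrow Y).
      branch 1.1 (add T (\lnot \lnot W \to \lnot Y)):
        T (\lnot \lnot W \to \lnot Y): β-rule — branch into F \lnot \lnot W  //  T \lnot Y.
          branch 1.1.1 (add F \lnot \lnot W):
            F \lnot \lnot W: drop double negation, giving F W.
            ○ open, literals {W=false, Y=true}.
          branch 1.1.2 (add T \lnot Y):
            × closes — contains both Y and \lnot Y.
      branch 1.2 (add T (\lnot ((X \lor \lnot W) \to Z) \leftrightarrow Y)):
        T (\lnot ((X \lor \lnot W) \to Z) \leftrightarrow Y): β-rule — branch into T \lnot ((X \lor \lnot W) \to Z), T Y  //  F \lnot ((X \lor \lnot W) \to Z), F Y.
          branch 1.2.1 (add T \lnot ((X \lor \lnot W) \to Z), T Y):
            T \lnot ((X \lor \lnot W) \to Z): α-rule — add T (X \lor \lnot W), F Z.
            T (X \lor \lnot W): β-rule — branch into T X  //  T \lnot W.
              branch 1.2.1.1 (add T X):
                ○ open, literals {X=true, Y=true, Z=false}.
              branch 1.2.1.2 (add T \lnot W):
                ○ open, literals {W=false, Y=true, Z=false}.
          branch 1.2.2 (add F \lnot ((X \lor \lnot W) \to Z), F Y):
            × closes — contains both Y and \lnot Y.
  branch 2 (add T (X \leftrightarrow Y)):
    T (X \leftrightarrow Y): β-rule — branch into T X, T Y  //  F X, F Y.
      branch 2.1 (add T X, T Y):
        ○ open, literals {X=true, Y=true}.
      branch 2.2 (add F X, F Y):
        ○ open, literals {X=false, Y=false}.
2 branches closed, 5 open.
Each open branch fixes some atoms; the unmentioned ones are free. Counting distinct full assignments: branch {W=false, Y=true} (X, Z) contributes 4 new; branch {X=true, Y=true, Z=false} (W) contributes 1 new; branch {W=false, Y=true, Z=false} (X) contributes 0 new; branch {X=true, Y=true} (Z, W) contributes 1 new; branch {X=false, Y=false} (Z, W) contributes 4 new. Total: 10.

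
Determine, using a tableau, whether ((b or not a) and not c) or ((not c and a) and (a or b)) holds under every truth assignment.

Assume the negation and expand:
Initial set: {not (((b or not a) and not c) or ((not c and a) and (a or b)))}.
not (((b or not a) and not c) or ((not c and a) and (a or b))): α-rule — add not ((b or not a) and not c), not ((not c and a) and (a or b)).
not ((b or not a) and not c): β-rule — branch into not (b or not a)  //  not not c.
  branch 1 (add not (b or not a)):
    not (b or not a): α-rule — add not b, not not a.
    not ((not c and a) and (a or b)): β-rule — branch into not (not c and a)  //  not (a or b).
      branch 1.1 (add not (not c and a)):
        not (not c and a): β-rule — branch into not not c  //  not a.
          branch 1.1.1 (add not not c):
            ○ open, literals {a=1, b=0, c=1}.
          branch 1.1.2 (add not a):
            × closes — contains both a and not a.
      branch 1.2 (add not (a or b)):
        not (a or b): α-rule — add not a, not b.
        × closes — contains both a and not a.
  branch 2 (add not not c):
    not ((not c and a) and (a or b)): β-rule — branch into not (not c and a)  //  not (a or b).
      branch 2.1 (add not (not c and a)):
        not (not c and a): β-rule — branch into not not c  //  not a.
          branch 2.1.1 (add not not c):
            ○ open, literals {c=1}.
          branch 2.1.2 (add not a):
            ○ open, literals {a=0, c=1}.
      branch 2.2 (add not (a or b)):
        not (a or b): α-rule — add not a, not b.
        ○ open, literals {a=0, b=0, c=1}.
2 branches closed, 4 open.
An open branch gives a countermodel: a=1, b=0, c=1 (unmentioned atoms arbitrary); under it the original formula is false.

Not valid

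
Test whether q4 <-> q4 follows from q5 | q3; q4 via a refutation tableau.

Initial set: {(q5 | q3); q4; ~(q4 <-> q4)}.
(q5 | q3): β-rule — branch into q5  //  q3.
  branch 1 (add q5):
    ~(q4 <-> q4): β-rule — branch into q4, ~q4  //  ~q4, q4.
      branch 1.1 (add q4, ~q4):
        × closes — contains both q4 and ~q4.
      branch 1.2 (add ~q4, q4):
        × closes — contains both q4 and ~q4.
  branch 2 (add q3):
    ~(q4 <-> q4): β-rule — branch into q4, ~q4  //  ~q4, q4.
      branch 2.1 (add q4, ~q4):
        × closes — contains both q4 and ~q4.
      branch 2.2 (add ~q4, q4):
        × closes — contains both q4 and ~q4.
All 4 branches close.
Every branch closed, so the premises entail the conclusion.

Yes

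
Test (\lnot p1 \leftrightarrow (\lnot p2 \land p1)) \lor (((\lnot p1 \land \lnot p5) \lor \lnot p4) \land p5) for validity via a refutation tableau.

Assume the negation and expand:
Initial set: {\lnot ((\lnot p1 \leftrightarrow (\lnot p2 \land p1)) \lor (((\lnot p1 \land \lnot p5) \lor \lnot p4) \land p5))}.
\lnot ((\lnot p1 \leftrightarrow (\lnot p2 \land p1)) \lor (((\lnot p1 \land \lnot p5) \lor \lnot p4) \land p5)): α-rule — add \lnot (\lnot p1 \leftrightarrow (\lnot p2 \land p1)), \lnot (((\lnot p1 \land \lnot p5) \lor \lnot p4) \land p5).
\lnot (\lnot p1 \leftrightarrow (\lnot p2 \land p1)): β-rule — branch into \lnot p1, \lnot (\lnot p2 \land p1)  //  \lnot \lnot p1, (\lnot p2 \land p1).
  branch 1 (add \lnot p1, \lnot (\lnot p2 \land p1)):
    \lnot (((\lnot p1 \land \lnot p5) \lor \lnot p4) \land p5): β-rule — branch into \lnot ((\lnot p1 \land \lnot p5) \lor \lnot p4)  //  \lnot p5.
      branch 1.1 (add \lnot ((\lnot p1 \land \lnot p5) \lor \lnot p4)):
        \lnot ((\lnot p1 \land \lnot p5) \lor \lnot p4): α-rule — add \lnot (\lnot p1 \land \lnot p5), \lnot \lnot p4.
        \lnot (\lnot p2 \land p1): β-rule — branch into \lnot \lnot p2  //  \lnot p1.
          branch 1.1.1 (add \lnot \lnot p2):
            \lnot (\lnot p1 \land \lnot p5): β-rule — branch into \lnot \lnot p1  //  \lnot \lnot p5.
              branch 1.1.1.1 (add \lnot \lnot p1):
                × closes — contains both p1 and \lnot p1.
              branch 1.1.1.2 (add \lnot \lnot p5):
                ○ open, literals {p1=false, p2=true, p4=true, p5=true}.
          branch 1.1.2 (add \lnot p1):
            \lnot (\lnot p1 \land \lnot p5): β-rule — branch into \lnot \lnot p1  //  \lnot \lnot p5.
              branch 1.1.2.1 (add \lnot \lnot p1):
                × closes — contains both p1 and \lnot p1.
              branch 1.1.2.2 (add \lnot \lnot p5):
                ○ open, literals {p1=false, p4=true, p5=true}.
      branch 1.2 (add \lnot p5):
        \lnot (\lnot p2 \land p1): β-rule — branch into \lnot \lnot p2  //  \lnot p1.
          branch 1.2.1 (add \lnot \lnot p2):
            ○ open, literals {p1=false, p2=true, p5=false}.
          branch 1.2.2 (add \lnot p1):
            ○ open, literals {p1=false, p5=false}.
  branch 2 (add \lnot \lnot p1, (\lnot p2 \land p1)):
    (\lnot p2 \land p1): α-rule — add \lnot p2, p1.
    \lnot (((\lnot p1 \land \lnot p5) \lor \lnot p4) \land p5): β-rule — branch into \lnot ((\lnot p1 \land \lnot p5) \lor \lnot p4)  //  \lnot p5.
      branch 2.1 (add \lnot ((\lnot p1 \land \lnot p5) \lor \lnot p4)):
        \lnot ((\lnot p1 \land \lnot p5) \lor \lnot p4): α-rule — add \lnot (\lnot p1 \land \lnot p5), \lnot \lnot p4.
        \lnot (\lnot p1 \land \lnot p5): β-rule — branch into \lnot \lnot p1  //  \lnot \lnot p5.
          branch 2.1.1 (add \lnot \lnot p1):
            ○ open, literals {p1=true, p2=false, p4=true}.
          branch 2.1.2 (add \lnot \lnot p5):
            ○ open, literals {p1=true, p2=false, p4=true, p5=true}.
      branch 2.2 (add \lnot p5):
        ○ open, literals {p1=true, p2=false, p5=false}.
2 branches closed, 7 open.
An open branch gives a countermodel: p1=false, p2=true, p4=true, p5=true (unmentioned atoms arbitrary); under it the original formula is false.

Not valid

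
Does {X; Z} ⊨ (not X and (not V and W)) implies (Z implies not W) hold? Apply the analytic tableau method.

Initial set: {T X; T Z; F ((not X and (not V and W)) implies (Z implies not W))}.
F ((not X and (not V and W)) implies (Z implies not W)): α-rule — add T (not X and (not V and W)), F (Z implies not W).
T (not X and (not V and W)): α-rule — add T not X, T (not V and W).
× closes — contains both X and not X.
All 1 branch closes.
Every branch closed, so the premises entail the conclusion.

Yes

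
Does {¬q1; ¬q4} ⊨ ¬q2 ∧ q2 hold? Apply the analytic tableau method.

Initial set: {¬q1; ¬q4; ¬(¬q2 ∧ q2)}.
¬(¬q2 ∧ q2): β-rule — branch into ¬¬q2  //  ¬q2.
  branch 1 (add ¬¬q2):
    ○ open, literals {q1=false, q2=true, q4=false}.
  branch 2 (add ¬q2):
    ○ open, literals {q1=false, q2=false, q4=false}.
0 branches closed, 2 open.
An open branch gives a countermodel: q1=false, q2=true, q4=false (unmentioned atoms arbitrary); the premises hold there but the conclusion fails.

No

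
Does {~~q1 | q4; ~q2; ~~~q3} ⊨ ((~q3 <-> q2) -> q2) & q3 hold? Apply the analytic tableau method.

No

Initial set: {(~~q1 | q4); ~q2; ~~~q3; ~(((~q3 <-> q2) -> q2) & q3)}.
~~~q3: drop double negation, giving ~q3.
(~~q1 | q4): β-rule — branch into ~~q1  //  q4.
  branch 1 (add ~~q1):
    ~~q1: drop double negation, giving q1.
    ~(((~q3 <-> q2) -> q2) & q3): β-rule — branch into ~((~q3 <-> q2) -> q2)  //  ~q3.
      branch 1.1 (add ~((~q3 <-> q2) -> q2)):
        ~((~q3 <-> q2) -> q2): α-rule — add (~q3 <-> q2), ~q2.
        (~q3 <-> q2): β-rule — branch into ~q3, q2  //  ~~q3, ~q2.
          branch 1.1.1 (add ~q3, q2):
            × closes — contains both q2 and ~q2.
          branch 1.1.2 (add ~~q3, ~q2):
            × closes — contains both q3 and ~q3.
      branch 1.2 (add ~q3):
        ○ open, literals {q1=1, q2=0, q3=0}.
  branch 2 (add q4):
    ~(((~q3 <-> q2) -> q2) & q3): β-rule — branch into ~((~q3 <-> q2) -> q2)  //  ~q3.
      branch 2.1 (add ~((~q3 <-> q2) -> q2)):
        ~((~q3 <-> q2) -> q2): α-rule — add (~q3 <-> q2), ~q2.
        (~q3 <-> q2): β-rule — branch into ~q3, q2  //  ~~q3, ~q2.
          branch 2.1.1 (add ~q3, q2):
            × closes — contains both q2 and ~q2.
          branch 2.1.2 (add ~~q3, ~q2):
            × closes — contains both q3 and ~q3.
      branch 2.2 (add ~q3):
        ○ open, literals {q2=0, q3=0, q4=1}.
4 branches closed, 2 open.
An open branch gives a countermodel: q1=1, q2=0, q3=0 (unmentioned atoms arbitrary); the premises hold there but the conclusion fails.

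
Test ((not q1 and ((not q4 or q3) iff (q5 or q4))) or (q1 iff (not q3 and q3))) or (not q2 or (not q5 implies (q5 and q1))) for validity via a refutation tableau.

Assume the negation and expand:
Initial set: {not (((not q1 and ((not q4 or q3) iff (q5 or q4))) or (q1 iff (not q3 and q3))) or (not q2 or (not q5 implies (q5 and q1))))}.
not (((not q1 and ((not q4 or q3) iff (q5 or q4))) or (q1 iff (not q3 and q3))) or (not q2 or (not q5 implies (q5 and q1)))): α-rule — add not ((not q1 and ((not q4 or q3) iff (q5 or q4))) or (q1 iff (not q3 and q3))), not (not q2 or (not q5 implies (q5 and q1))).
not ((not q1 and ((not q4 or q3) iff (q5 or q4))) or (q1 iff (not q3 and q3))): α-rule — add not (not q1 and ((not q4 or q3) iff (q5 or q4))), not (q1 iff (not q3 and q3)).
not (not q2 or (not q5 implies (q5 and q1))): α-rule — add not not q2, not (not q5 implies (q5 and q1)).
not (not q5 implies (q5 and q1)): α-rule — add not q5, not (q5 and q1).
not (not q1 and ((not q4 or q3) iff (q5 or q4))): β-rule — branch into not not q1  //  not ((not q4 or q3) iff (q5 or q4)).
  branch 1 (add not not q1):
    not (q1 iff (not q3 and q3)): β-rule — branch into q1, not (not q3 and q3)  //  not q1, (not q3 and q3).
      branch 1.1 (add q1, not (not q3 and q3)):
        not (q5 and q1): β-rule — branch into not q5  //  not q1.
          branch 1.1.1 (add not q5):
            not (not q3 and q3): β-rule — branch into not not q3  //  not q3.
              branch 1.1.1.1 (add not not q3):
                ○ open, literals {q1=T, q2=T, q3=T, q5=F}.
              branch 1.1.1.2 (add not q3):
                ○ open, literals {q1=T, q2=T, q3=F, q5=F}.
          branch 1.1.2 (add not q1):
            × closes — contains both q1 and not q1.
      branch 1.2 (add not q1, (not q3 and q3)):
        × closes — contains both q1 and not q1.
  branch 2 (add not ((not q4 or q3) iff (q5 or q4))):
    not (q1 iff (not q3 and q3)): β-rule — branch into q1, not (not q3 and q3)  //  not q1, (not q3 and q3).
      branch 2.1 (add q1, not (not q3 and q3)):
        not (q5 and q1): β-rule — branch into not q5  //  not q1.
          branch 2.1.1 (add not q5):
            not ((not q4 or q3) iff (q5 or q4)): β-rule — branch into (not q4 or q3), not (q5 or q4)  //  not (not q4 or q3), (q5 or q4).
              branch 2.1.1.1 (add (not q4 or q3), not (q5 or q4)):
                not (q5 or q4): α-rule — add not q5, not q4.
                not (not q3 and q3): β-rule — branch into not not q3  //  not q3.
                  branch 2.1.1.1.1 (add not not q3):
                    (not q4 or q3): β-rule — branch into not q4  //  q3.
                      branch 2.1.1.1.1.1 (add not q4):
                        ○ open, literals {q1=T, q2=T, q3=T, q4=F, q5=F}.
                      branch 2.1.1.1.1.2 (add q3):
                        ○ open, literals {q1=T, q2=T, q3=T, q4=F, q5=F}.
                  branch 2.1.1.1.2 (add not q3):
                    (not q4 or q3): β-rule — branch into not q4  //  q3.
                      branch 2.1.1.1.2.1 (add not q4):
                        ○ open, literals {q1=T, q2=T, q3=F, q4=F, q5=F}.
                      branch 2.1.1.1.2.2 (add q3):
                        × closes — contains both q3 and not q3.
              branch 2.1.1.2 (add not (not q4 or q3), (q5 or q4)):
                not (not q4 or q3): α-rule — add not not q4, not q3.
                not (not q3 and q3): β-rule — branch into not not q3  //  not q3.
                  branch 2.1.1.2.1 (add not not q3):
                    × closes — contains both q3 and not q3.
                  branch 2.1.1.2.2 (add not q3):
                    (q5 or q4): β-rule — branch into q5  //  q4.
                      branch 2.1.1.2.2.1 (add q5):
                        × closes — contains both q5 and not q5.
                      branch 2.1.1.2.2.2 (add q4):
                        ○ open, literals {q1=T, q2=T, q3=F, q4=T, q5=F}.
          branch 2.1.2 (add not q1):
            × closes — contains both q1 and not q1.
      branch 2.2 (add not q1, (not q3 and q3)):
        (not q3 and q3): α-rule — add not q3, q3.
        × closes — contains both q3 and not q3.
7 branches closed, 6 open.
An open branch gives a countermodel: q1=T, q2=T, q3=T, q5=F (unmentioned atoms arbitrary); under it the original formula is false.

Not valid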